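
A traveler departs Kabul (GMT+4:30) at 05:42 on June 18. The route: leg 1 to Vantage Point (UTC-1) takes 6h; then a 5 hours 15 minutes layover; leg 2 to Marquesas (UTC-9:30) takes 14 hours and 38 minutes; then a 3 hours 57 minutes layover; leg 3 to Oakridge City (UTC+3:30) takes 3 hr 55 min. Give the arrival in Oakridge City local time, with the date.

14:27 on June 19

Convert departure to UTC: 05:42 − 4:30 = 01:12 UTC on Jun 18.
Add 6 hours leg 1 → 07:12 UTC.
Add 5 hours 15 minutes layover in Vantage Point → 12:27 UTC.
Add 14 hours and 38 minutes leg 2 → 03:05 UTC (Jun 19).
Add 3 hours 57 minutes layover in Marquesas → 07:02 UTC.
Add 3 hours and 55 minutes leg 3 → 10:57 UTC.
Oakridge City is UTC+3:30, so local arrival = 10:57 + 3:30 = 14:27 on Jun 19.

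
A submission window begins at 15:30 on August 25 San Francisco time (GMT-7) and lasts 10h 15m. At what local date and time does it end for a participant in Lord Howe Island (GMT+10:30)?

19:15 on August 26

Lord Howe Island is 17:30 ahead of San Francisco.
After 10 hours and 15 minutes it is 01:45 (Aug 26) in San Francisco.
Shift by the zone difference: 01:45 + 17:30 = 19:15 on Aug 26 in Lord Howe Island.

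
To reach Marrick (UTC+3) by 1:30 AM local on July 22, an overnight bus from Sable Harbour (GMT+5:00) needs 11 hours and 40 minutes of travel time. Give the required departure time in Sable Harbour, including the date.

3:50 PM on July 21

Target arrival in UTC: 1:30 AM − 3:00 = 10:30 PM on Jul 21.
Subtract 11 hours and 40 minutes → departure 10:50 AM UTC on Jul 21.
Sable Harbour is UTC+5:00: 10:50 AM + 5:00 = 3:50 PM on Jul 21.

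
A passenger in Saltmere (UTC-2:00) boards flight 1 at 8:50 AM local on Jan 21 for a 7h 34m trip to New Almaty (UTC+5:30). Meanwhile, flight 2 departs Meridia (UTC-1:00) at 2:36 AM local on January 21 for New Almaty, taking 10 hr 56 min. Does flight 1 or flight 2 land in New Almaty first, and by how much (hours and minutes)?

Flight 1 in UTC: 8:50 AM + 2:00 = 10:50 AM on Jan 21.
+7 hours and 34 minutes → arrive 6:24 PM UTC on Jan 21.
Flight 2 in UTC: 2:36 AM + 1:00 = 3:36 AM on Jan 21.
+10 hours and 56 minutes → arrive 2:32 PM UTC on Jan 21.
Flight 2 lands earlier by 3 hours 52 minutes.

the second, by 3 hours 52 minutes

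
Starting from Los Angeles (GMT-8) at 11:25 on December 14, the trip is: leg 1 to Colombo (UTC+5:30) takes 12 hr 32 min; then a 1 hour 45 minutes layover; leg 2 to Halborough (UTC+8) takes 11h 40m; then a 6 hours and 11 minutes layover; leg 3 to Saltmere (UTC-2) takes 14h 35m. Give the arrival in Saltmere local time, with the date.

Convert departure to UTC: 11:25 + 8:00 = 19:25 UTC on Dec 14.
Add 12 hours 32 minutes leg 1 → 07:57 UTC (Dec 15).
Add 1 hour and 45 minutes layover in Colombo → 09:42 UTC.
Add 11 hours and 40 minutes leg 2 → 21:22 UTC.
Add 6 hours and 11 minutes layover in Halborough → 03:33 UTC (Dec 16).
Add 14 hours and 35 minutes leg 3 → 18:08 UTC.
Saltmere is UTC−2:00, so local arrival = 18:08 − 2:00 = 16:08 on Dec 16.

16:08 on Dec 16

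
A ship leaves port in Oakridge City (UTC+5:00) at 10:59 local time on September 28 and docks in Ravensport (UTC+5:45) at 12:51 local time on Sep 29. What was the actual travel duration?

25 hours 7 minutes

Ravensport is 0:45 ahead of Oakridge City.
Clock-face elapsed time (ignoring zones) is 25 hours 52 minutes.
Actual elapsed = 25 hours 52 minutes − 0:45 = 25 hours 7 minutes.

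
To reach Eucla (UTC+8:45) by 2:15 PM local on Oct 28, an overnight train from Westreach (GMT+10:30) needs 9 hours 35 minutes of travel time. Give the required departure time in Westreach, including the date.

Target arrival in UTC: 2:15 PM − 8:45 = 5:30 AM on Oct 28.
Subtract 9 hours and 35 minutes → departure 7:55 PM UTC on Oct 27.
Westreach is UTC+10:30: 7:55 PM + 10:30 = 6:25 AM on Oct 28.

6:25 AM on October 28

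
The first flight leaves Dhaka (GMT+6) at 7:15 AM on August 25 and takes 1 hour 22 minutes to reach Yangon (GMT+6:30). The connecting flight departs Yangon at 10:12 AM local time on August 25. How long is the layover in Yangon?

1 hour 5 minutes

Convert departure to UTC: 7:15 AM − 6:00 = 1:15 AM UTC on Aug 25.
Add 1 hour and 22 minutes flight time → 2:37 AM UTC.
Yangon is UTC+6:30, so local arrival = 2:37 AM + 6:30 = 9:07 AM on Aug 25.
Layover = 10:12 AM − 9:07 AM = 1 hour 5 minutes.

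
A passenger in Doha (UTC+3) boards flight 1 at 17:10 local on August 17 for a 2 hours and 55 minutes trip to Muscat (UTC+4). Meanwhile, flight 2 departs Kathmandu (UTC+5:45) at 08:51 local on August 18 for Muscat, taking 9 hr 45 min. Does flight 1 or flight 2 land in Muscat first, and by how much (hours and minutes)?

Flight 1 in UTC: 17:10 − 3:00 = 14:10 on Aug 17.
+2 hours and 55 minutes → arrive 17:05 UTC on Aug 17.
Flight 2 in UTC: 08:51 − 5:45 = 03:06 on Aug 18.
+9 hours and 45 minutes → arrive 12:51 UTC on Aug 18.
Flight 1 lands earlier by 19 hours 46 minutes.

the first, by 19 hours 46 minutes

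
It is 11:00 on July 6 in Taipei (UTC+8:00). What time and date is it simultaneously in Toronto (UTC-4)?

In UTC: 11:00 − 8:00 = 03:00 on Jul 6.
Toronto is UTC−4:00: 03:00 − 4:00 = 23:00 on Jul 5.

23:00 on July 5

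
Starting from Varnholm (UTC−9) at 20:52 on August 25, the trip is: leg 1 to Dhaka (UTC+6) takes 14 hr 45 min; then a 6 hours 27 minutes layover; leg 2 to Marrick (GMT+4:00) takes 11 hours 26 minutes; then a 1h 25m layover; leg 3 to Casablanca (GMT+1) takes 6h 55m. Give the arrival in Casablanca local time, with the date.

23:50 on Aug 27

Convert departure to UTC: 20:52 + 9:00 = 05:52 UTC on Aug 26.
Add 14 hours and 45 minutes leg 1 → 20:37 UTC.
Add 6 hours 27 minutes layover in Dhaka → 03:04 UTC (Aug 27).
Add 11 hours and 26 minutes leg 2 → 14:30 UTC.
Add 1 hour 25 minutes layover in Marrick → 15:55 UTC.
Add 6 hours and 55 minutes leg 3 → 22:50 UTC.
Casablanca is UTC+1:00, so local arrival = 22:50 + 1:00 = 23:50 on Aug 27.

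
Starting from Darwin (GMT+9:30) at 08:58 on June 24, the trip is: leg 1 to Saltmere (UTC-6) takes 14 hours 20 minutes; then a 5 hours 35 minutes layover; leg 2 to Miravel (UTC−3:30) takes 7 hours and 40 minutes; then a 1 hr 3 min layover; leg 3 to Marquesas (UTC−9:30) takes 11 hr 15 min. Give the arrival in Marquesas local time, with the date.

05:51 on June 25

Convert departure to UTC: 08:58 − 9:30 = 23:28 UTC on Jun 23.
Add 14 hours 20 minutes leg 1 → 13:48 UTC (Jun 24).
Add 5 hours 35 minutes layover in Saltmere → 19:23 UTC.
Add 7 hours 40 minutes leg 2 → 03:03 UTC (Jun 25).
Add 1 hour and 3 minutes layover in Miravel → 04:06 UTC.
Add 11 hours 15 minutes leg 3 → 15:21 UTC.
Marquesas is UTC−9:30, so local arrival = 15:21 − 9:30 = 05:51 on Jun 25.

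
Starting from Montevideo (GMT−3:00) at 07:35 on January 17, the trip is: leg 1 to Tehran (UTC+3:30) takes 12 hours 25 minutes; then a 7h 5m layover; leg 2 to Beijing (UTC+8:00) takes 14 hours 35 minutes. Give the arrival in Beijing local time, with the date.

Convert departure to UTC: 07:35 + 3:00 = 10:35 UTC on Jan 17.
Add 12 hours and 25 minutes leg 1 → 23:00 UTC.
Add 7 hours 5 minutes layover in Tehran → 06:05 UTC (Jan 18).
Add 14 hours and 35 minutes leg 2 → 20:40 UTC.
Beijing is UTC+8:00, so local arrival = 20:40 + 8:00 = 04:40 on Jan 19.

04:40 on Jan 19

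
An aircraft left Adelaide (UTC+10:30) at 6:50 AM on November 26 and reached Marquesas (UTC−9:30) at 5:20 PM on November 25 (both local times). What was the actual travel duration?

6 hours 30 minutes

Marquesas is 20:00 behind Adelaide.
Clock-face elapsed time (ignoring zones) is −13 hours 30 minutes.
Actual elapsed = −13 hours 30 minutes + 20:00 = 6 hours 30 minutes.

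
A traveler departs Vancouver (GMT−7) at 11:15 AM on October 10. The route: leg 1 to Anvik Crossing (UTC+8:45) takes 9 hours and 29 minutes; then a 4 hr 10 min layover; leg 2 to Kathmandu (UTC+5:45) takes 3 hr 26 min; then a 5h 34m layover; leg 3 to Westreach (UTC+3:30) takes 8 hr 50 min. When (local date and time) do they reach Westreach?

Convert departure to UTC: 11:15 AM + 7:00 = 6:15 PM UTC on Oct 10.
Add 9 hours 29 minutes leg 1 → 3:44 AM UTC (Oct 11).
Add 4 hours 10 minutes layover in Anvik Crossing → 7:54 AM UTC.
Add 3 hours and 26 minutes leg 2 → 11:20 AM UTC.
Add 5 hours and 34 minutes layover in Kathmandu → 4:54 PM UTC.
Add 8 hours 50 minutes leg 3 → 1:44 AM UTC (Oct 12).
Westreach is UTC+3:30, so local arrival = 1:44 AM + 3:30 = 5:14 AM on Oct 12.

5:14 AM on October 12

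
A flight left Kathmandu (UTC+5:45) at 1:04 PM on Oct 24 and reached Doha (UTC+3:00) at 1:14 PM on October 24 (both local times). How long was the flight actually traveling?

2 hours 55 minutes

Departure in UTC: 1:04 PM − 5:45 = 7:19 AM on Oct 24.
Arrival in UTC: 1:14 PM − 3:00 = 10:14 AM on Oct 24.
Elapsed = 10:14 AM − 7:19 AM = 2 hours 55 minutes.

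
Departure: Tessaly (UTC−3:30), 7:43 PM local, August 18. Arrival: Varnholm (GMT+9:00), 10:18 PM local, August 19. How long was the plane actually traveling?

Varnholm is 12:30 ahead of Tessaly.
Clock-face elapsed time (ignoring zones) is 26 hours 35 minutes.
Actual elapsed = 26 hours 35 minutes − 12:30 = 14 hours 5 minutes.

14 hours 5 minutes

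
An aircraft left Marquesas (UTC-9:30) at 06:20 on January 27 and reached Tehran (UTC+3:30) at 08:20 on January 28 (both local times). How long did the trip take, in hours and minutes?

13 hours

Tehran is 13:00 ahead of Marquesas.
Clock-face elapsed time (ignoring zones) is 26 hours.
Actual elapsed = 26 hours − 13:00 = 13 hours.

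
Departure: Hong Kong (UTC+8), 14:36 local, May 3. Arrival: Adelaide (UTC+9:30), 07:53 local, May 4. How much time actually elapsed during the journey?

15 hours 47 minutes

Adelaide is 1:30 ahead of Hong Kong.
Clock-face elapsed time (ignoring zones) is 17 hours 17 minutes.
Actual elapsed = 17 hours 17 minutes − 1:30 = 15 hours 47 minutes.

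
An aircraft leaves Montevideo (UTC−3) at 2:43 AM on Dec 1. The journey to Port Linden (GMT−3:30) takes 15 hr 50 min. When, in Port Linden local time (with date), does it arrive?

Convert departure to UTC: 2:43 AM + 3:00 = 5:43 AM UTC on Dec 1.
Add 15 hours 50 minutes travel time → 9:33 PM UTC.
Port Linden is UTC−3:30, so local arrival = 9:33 PM − 3:30 = 6:03 PM on Dec 1.

6:03 PM on December 1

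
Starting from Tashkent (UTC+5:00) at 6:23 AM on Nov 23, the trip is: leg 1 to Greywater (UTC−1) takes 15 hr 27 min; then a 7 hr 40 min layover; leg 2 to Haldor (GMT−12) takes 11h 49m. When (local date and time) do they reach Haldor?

12:19 AM on Nov 24

Convert departure to UTC: 6:23 AM − 5:00 = 1:23 AM UTC on Nov 23.
Add 15 hours and 27 minutes leg 1 → 4:50 PM UTC.
Add 7 hours 40 minutes layover in Greywater → 12:30 AM UTC (Nov 24).
Add 11 hours 49 minutes leg 2 → 12:19 PM UTC.
Haldor is UTC−12:00, so local arrival = 12:19 PM − 12:00 = 12:19 AM on Nov 24.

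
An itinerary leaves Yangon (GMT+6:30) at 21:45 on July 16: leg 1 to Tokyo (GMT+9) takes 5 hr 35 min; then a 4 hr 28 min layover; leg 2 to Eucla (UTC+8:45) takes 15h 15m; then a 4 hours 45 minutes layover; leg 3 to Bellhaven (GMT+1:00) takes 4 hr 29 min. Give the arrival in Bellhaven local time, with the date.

Convert departure to UTC: 21:45 − 6:30 = 15:15 UTC on Jul 16.
Add 5 hours 35 minutes leg 1 → 20:50 UTC.
Add 4 hours 28 minutes layover in Tokyo → 01:18 UTC (Jul 17).
Add 15 hours and 15 minutes leg 2 → 16:33 UTC.
Add 4 hours and 45 minutes layover in Eucla → 21:18 UTC.
Add 4 hours 29 minutes leg 3 → 01:47 UTC (Jul 18).
Bellhaven is UTC+1:00, so local arrival = 01:47 + 1:00 = 02:47 on Jul 18.

02:47 on July 18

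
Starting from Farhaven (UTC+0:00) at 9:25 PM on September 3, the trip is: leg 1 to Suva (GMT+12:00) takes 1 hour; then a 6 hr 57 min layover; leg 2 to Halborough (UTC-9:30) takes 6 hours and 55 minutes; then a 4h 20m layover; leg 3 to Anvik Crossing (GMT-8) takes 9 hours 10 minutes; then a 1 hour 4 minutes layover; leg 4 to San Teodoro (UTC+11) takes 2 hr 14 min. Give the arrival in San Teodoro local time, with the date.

4:05 PM on Sep 5

Farhaven is at UTC+0, so departure is already 9:25 PM UTC on Sep 3.
Add 1 hour leg 1 → 10:25 PM UTC.
Add 6 hours 57 minutes layover in Suva → 5:22 AM UTC (Sep 4).
Add 6 hours and 55 minutes leg 2 → 12:17 PM UTC.
Add 4 hours 20 minutes layover in Halborough → 4:37 PM UTC.
Add 9 hours and 10 minutes leg 3 → 1:47 AM UTC (Sep 5).
Add 1 hour 4 minutes layover in Anvik Crossing → 2:51 AM UTC.
Add 2 hours and 14 minutes leg 4 → 5:05 AM UTC.
San Teodoro is UTC+11:00, so local arrival = 5:05 AM + 11:00 = 4:05 PM on Sep 5.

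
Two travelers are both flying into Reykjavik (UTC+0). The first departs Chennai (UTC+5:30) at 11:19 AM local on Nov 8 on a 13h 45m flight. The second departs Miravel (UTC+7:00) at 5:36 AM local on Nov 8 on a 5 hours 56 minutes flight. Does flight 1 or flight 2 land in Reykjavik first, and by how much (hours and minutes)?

Flight 1 in UTC: 11:19 AM − 5:30 = 5:49 AM on Nov 8.
+13 hours and 45 minutes → arrive 7:34 PM UTC on Nov 8.
Flight 2 in UTC: 5:36 AM − 7:00 = 10:36 PM on Nov 7.
+5 hours 56 minutes → arrive 4:32 AM UTC on Nov 8.
Flight 2 lands earlier by 15 hours 2 minutes.

the second, by 15 hours 2 minutes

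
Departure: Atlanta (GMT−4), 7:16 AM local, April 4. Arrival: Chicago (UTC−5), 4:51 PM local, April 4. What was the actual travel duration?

10 hours 35 minutes

Departure in UTC: 7:16 AM + 4:00 = 11:16 AM on Apr 4.
Arrival in UTC: 4:51 PM + 5:00 = 9:51 PM on Apr 4.
Elapsed = 9:51 PM − 11:16 AM = 10 hours 35 minutes.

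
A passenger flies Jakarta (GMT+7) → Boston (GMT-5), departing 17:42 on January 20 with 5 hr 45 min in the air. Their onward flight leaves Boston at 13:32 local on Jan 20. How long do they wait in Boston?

Convert departure to UTC: 17:42 − 7:00 = 10:42 UTC on Jan 20.
Add 5 hours 45 minutes flight time → 16:27 UTC.
Boston is UTC−5:00, so local arrival = 16:27 − 5:00 = 11:27 on Jan 20.
Layover = 13:32 − 11:27 = 2 hours 5 minutes.

2 hours 5 minutes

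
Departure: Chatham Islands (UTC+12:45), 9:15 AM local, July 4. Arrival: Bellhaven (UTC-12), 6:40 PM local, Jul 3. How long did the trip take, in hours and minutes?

Departure in UTC: 9:15 AM − 12:45 = 8:30 PM on Jul 3.
Arrival in UTC: 6:40 PM + 12:00 = 6:40 AM on Jul 4.
Elapsed = 6:40 AM − 8:30 PM (+1 day) = 10 hours 10 minutes.

10 hours 10 minutes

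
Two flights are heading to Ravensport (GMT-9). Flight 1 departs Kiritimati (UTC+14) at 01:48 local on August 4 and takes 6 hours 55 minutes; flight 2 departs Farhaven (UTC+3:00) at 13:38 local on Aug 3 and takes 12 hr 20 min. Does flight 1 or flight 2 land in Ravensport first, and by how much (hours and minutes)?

the first, by 4 hours 15 minutes

Flight 1 in UTC: 01:48 − 14:00 = 11:48 on Aug 3.
+6 hours and 55 minutes → arrive 18:43 UTC on Aug 3.
Flight 2 in UTC: 13:38 − 3:00 = 10:38 on Aug 3.
+12 hours and 20 minutes → arrive 22:58 UTC on Aug 3.
Flight 1 lands earlier by 4 hours 15 minutes.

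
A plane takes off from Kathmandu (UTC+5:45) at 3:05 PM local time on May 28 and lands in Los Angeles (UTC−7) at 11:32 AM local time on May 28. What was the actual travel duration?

9 hours 12 minutes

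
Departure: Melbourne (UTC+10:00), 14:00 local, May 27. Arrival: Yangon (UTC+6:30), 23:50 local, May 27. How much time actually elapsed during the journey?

13 hours 20 minutes

Yangon is 3:30 behind Melbourne.
Clock-face elapsed time (ignoring zones) is 9 hours 50 minutes.
Actual elapsed = 9 hours 50 minutes + 3:30 = 13 hours 20 minutes.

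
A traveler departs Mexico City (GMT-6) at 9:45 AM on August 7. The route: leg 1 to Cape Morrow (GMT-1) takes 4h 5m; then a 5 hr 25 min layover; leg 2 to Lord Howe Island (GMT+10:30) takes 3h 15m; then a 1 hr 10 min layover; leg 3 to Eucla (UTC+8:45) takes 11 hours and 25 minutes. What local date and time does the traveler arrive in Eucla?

Convert departure to UTC: 9:45 AM + 6:00 = 3:45 PM UTC on Aug 7.
Add 4 hours and 5 minutes leg 1 → 7:50 PM UTC.
Add 5 hours and 25 minutes layover in Cape Morrow → 1:15 AM UTC (Aug 8).
Add 3 hours and 15 minutes leg 2 → 4:30 AM UTC.
Add 1 hour and 10 minutes layover in Lord Howe Island → 5:40 AM UTC.
Add 11 hours 25 minutes leg 3 → 5:05 PM UTC.
Eucla is UTC+8:45, so local arrival = 5:05 PM + 8:45 = 1:50 AM on Aug 9.

1:50 AM on August 9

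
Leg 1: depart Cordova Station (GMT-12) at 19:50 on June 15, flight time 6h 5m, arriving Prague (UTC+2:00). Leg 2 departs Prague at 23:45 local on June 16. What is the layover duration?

Convert departure to UTC: 19:50 + 12:00 = 07:50 UTC on Jun 16.
Add 6 hours 5 minutes flight time → 13:55 UTC.
Prague is UTC+2:00, so local arrival = 13:55 + 2:00 = 15:55 on Jun 16.
Layover = 23:45 − 15:55 = 7 hours 50 minutes.

7 hours 50 minutes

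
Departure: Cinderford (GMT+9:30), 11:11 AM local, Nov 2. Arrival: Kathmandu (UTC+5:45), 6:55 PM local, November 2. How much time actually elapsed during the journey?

Departure in UTC: 11:11 AM − 9:30 = 1:41 AM on Nov 2.
Arrival in UTC: 6:55 PM − 5:45 = 1:10 PM on Nov 2.
Elapsed = 1:10 PM − 1:41 AM = 11 hours 29 minutes.

11 hours 29 minutes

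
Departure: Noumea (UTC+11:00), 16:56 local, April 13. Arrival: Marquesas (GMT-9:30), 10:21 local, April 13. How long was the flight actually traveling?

13 hours 55 minutes

Departure in UTC: 16:56 − 11:00 = 05:56 on Apr 13.
Arrival in UTC: 10:21 + 9:30 = 19:51 on Apr 13.
Elapsed = 19:51 − 05:56 = 13 hours 55 minutes.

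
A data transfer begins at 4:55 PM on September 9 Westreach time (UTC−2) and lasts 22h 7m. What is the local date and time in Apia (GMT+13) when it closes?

Convert start to UTC: 4:55 PM + 2:00 = 6:55 PM UTC on Sep 9.
Add 22 hours 7 minutes duration → 5:02 PM UTC (Sep 10).
Apia is UTC+13:00, so local end time = 5:02 PM + 13:00 = 6:02 AM on Sep 11.

6:02 AM on September 11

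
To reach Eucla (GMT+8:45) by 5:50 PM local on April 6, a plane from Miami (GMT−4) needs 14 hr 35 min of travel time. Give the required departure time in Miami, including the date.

2:30 PM on April 5

Target arrival in UTC: 5:50 PM − 8:45 = 9:05 AM on Apr 6.
Subtract 14 hours 35 minutes → departure 6:30 PM UTC on Apr 5.
Miami is UTC−4:00: 6:30 PM − 4:00 = 2:30 PM on Apr 5.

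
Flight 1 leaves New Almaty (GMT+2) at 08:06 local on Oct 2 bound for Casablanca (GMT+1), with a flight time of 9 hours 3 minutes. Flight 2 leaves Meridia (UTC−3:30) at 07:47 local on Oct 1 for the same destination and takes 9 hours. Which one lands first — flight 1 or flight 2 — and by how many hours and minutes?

Flight 1 in UTC: 08:06 − 2:00 = 06:06 on Oct 2.
+9 hours and 3 minutes → arrive 15:09 UTC on Oct 2.
Flight 2 in UTC: 07:47 + 3:30 = 11:17 on Oct 1.
+9 hours → arrive 20:17 UTC on Oct 1.
Flight 2 lands earlier by 18 hours 52 minutes.

the second, by 18 hours 52 minutes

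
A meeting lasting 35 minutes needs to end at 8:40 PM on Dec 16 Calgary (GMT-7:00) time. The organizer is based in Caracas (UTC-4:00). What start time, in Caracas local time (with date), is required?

11:05 PM on December 16

Target end time in UTC: 8:40 PM + 7:00 = 3:40 AM on Dec 17.
Subtract 35 minutes → start 3:05 AM UTC on Dec 17.
Caracas is UTC−4:00: 3:05 AM − 4:00 = 11:05 PM on Dec 16.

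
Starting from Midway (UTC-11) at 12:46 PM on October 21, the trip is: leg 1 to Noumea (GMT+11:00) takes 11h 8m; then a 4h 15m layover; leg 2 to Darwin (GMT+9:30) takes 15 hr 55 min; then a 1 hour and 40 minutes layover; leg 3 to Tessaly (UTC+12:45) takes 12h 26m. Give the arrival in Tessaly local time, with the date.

9:55 AM on Oct 24

Convert departure to UTC: 12:46 PM + 11:00 = 11:46 PM UTC on Oct 21.
Add 11 hours and 8 minutes leg 1 → 10:54 AM UTC (Oct 22).
Add 4 hours 15 minutes layover in Noumea → 3:09 PM UTC.
Add 15 hours 55 minutes leg 2 → 7:04 AM UTC (Oct 23).
Add 1 hour and 40 minutes layover in Darwin → 8:44 AM UTC.
Add 12 hours 26 minutes leg 3 → 9:10 PM UTC.
Tessaly is UTC+12:45, so local arrival = 9:10 PM + 12:45 = 9:55 AM on Oct 24.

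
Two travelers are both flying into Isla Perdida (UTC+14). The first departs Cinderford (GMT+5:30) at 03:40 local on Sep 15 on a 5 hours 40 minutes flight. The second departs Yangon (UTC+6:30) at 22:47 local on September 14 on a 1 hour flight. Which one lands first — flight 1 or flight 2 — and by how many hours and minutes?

the second, by 10 hours 33 minutes

Flight 1 in UTC: 03:40 − 5:30 = 22:10 on Sep 14.
+5 hours and 40 minutes → arrive 03:50 UTC on Sep 15.
Flight 2 in UTC: 22:47 − 6:30 = 16:17 on Sep 14.
+1 hour → arrive 17:17 UTC on Sep 14.
Flight 2 lands earlier by 10 hours 33 minutes.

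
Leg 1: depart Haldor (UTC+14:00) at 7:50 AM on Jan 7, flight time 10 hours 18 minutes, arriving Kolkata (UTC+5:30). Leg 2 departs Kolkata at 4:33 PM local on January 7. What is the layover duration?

6 hours 55 minutes

Convert departure to UTC: 7:50 AM − 14:00 = 5:50 PM UTC on Jan 6.
Add 10 hours and 18 minutes flight time → 4:08 AM UTC (Jan 7).
Kolkata is UTC+5:30, so local arrival = 4:08 AM + 5:30 = 9:38 AM on Jan 7.
Layover = 4:33 PM − 9:38 AM = 6 hours 55 minutes.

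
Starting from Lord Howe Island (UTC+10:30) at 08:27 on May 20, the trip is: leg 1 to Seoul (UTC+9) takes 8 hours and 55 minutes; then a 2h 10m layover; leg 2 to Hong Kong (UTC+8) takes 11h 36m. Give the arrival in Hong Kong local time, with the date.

Convert departure to UTC: 08:27 − 10:30 = 21:57 UTC on May 19.
Add 8 hours and 55 minutes leg 1 → 06:52 UTC (May 20).
Add 2 hours and 10 minutes layover in Seoul → 09:02 UTC.
Add 11 hours 36 minutes leg 2 → 20:38 UTC.
Hong Kong is UTC+8:00, so local arrival = 20:38 + 8:00 = 04:38 on May 21.

04:38 on May 21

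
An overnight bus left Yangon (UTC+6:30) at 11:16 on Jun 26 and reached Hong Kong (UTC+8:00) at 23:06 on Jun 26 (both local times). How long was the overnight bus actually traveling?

10 hours 20 minutes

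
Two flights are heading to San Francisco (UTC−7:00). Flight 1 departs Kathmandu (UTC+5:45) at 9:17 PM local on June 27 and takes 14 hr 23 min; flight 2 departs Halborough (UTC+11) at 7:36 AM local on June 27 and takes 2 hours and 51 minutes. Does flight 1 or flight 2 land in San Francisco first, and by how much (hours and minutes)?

Flight 1 in UTC: 9:17 PM − 5:45 = 3:32 PM on Jun 27.
+14 hours 23 minutes → arrive 5:55 AM UTC on Jun 28.
Flight 2 in UTC: 7:36 AM − 11:00 = 8:36 PM on Jun 26.
+2 hours 51 minutes → arrive 11:27 PM UTC on Jun 26.
Flight 2 lands earlier by 30 hours 28 minutes.

the second, by 30 hours 28 minutes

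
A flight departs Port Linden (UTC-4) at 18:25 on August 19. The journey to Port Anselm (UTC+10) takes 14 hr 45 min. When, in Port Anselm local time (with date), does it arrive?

Convert departure to UTC: 18:25 + 4:00 = 22:25 UTC on Aug 19.
Add 14 hours 45 minutes travel time → 13:10 UTC (Aug 20).
Port Anselm is UTC+10:00, so local arrival = 13:10 + 10:00 = 23:10 on Aug 20.

23:10 on Aug 20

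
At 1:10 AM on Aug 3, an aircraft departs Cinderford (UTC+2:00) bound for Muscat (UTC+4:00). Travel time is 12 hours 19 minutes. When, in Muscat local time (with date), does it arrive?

3:29 PM on Aug 3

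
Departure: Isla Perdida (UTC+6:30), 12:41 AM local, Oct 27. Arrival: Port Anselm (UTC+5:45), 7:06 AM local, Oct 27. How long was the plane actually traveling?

Departure in UTC: 12:41 AM − 6:30 = 6:11 PM on Oct 26.
Arrival in UTC: 7:06 AM − 5:45 = 1:21 AM on Oct 27.
Elapsed = 1:21 AM − 6:11 PM (+1 day) = 7 hours 10 minutes.

7 hours 10 minutes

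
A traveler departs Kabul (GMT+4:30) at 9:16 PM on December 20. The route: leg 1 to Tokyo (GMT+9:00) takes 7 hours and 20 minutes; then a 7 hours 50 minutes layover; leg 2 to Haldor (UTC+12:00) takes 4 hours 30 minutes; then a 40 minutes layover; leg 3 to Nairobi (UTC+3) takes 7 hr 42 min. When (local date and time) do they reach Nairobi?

11:48 PM on Dec 21

Convert departure to UTC: 9:16 PM − 4:30 = 4:46 PM UTC on Dec 20.
Add 7 hours and 20 minutes leg 1 → 12:06 AM UTC (Dec 21).
Add 7 hours and 50 minutes layover in Tokyo → 7:56 AM UTC.
Add 4 hours and 30 minutes leg 2 → 12:26 PM UTC.
Add 40 minutes layover in Haldor → 1:06 PM UTC.
Add 7 hours 42 minutes leg 3 → 8:48 PM UTC.
Nairobi is UTC+3:00, so local arrival = 8:48 PM + 3:00 = 11:48 PM on Dec 21.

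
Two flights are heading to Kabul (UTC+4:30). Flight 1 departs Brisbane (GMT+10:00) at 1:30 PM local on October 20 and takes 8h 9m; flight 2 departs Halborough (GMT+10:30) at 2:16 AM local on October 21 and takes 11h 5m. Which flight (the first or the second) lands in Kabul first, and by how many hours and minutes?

Flight 1 in UTC: 1:30 PM − 10:00 = 3:30 AM on Oct 20.
+8 hours 9 minutes → arrive 11:39 AM UTC on Oct 20.
Flight 2 in UTC: 2:16 AM − 10:30 = 3:46 PM on Oct 20.
+11 hours 5 minutes → arrive 2:51 AM UTC on Oct 21.
Flight 1 lands earlier by 15 hours 12 minutes.

the first, by 15 hours 12 minutes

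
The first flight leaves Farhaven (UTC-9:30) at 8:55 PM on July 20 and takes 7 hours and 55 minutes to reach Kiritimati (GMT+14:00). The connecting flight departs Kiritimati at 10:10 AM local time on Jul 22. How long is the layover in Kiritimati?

5 hours 50 minutes

Convert departure to UTC: 8:55 PM + 9:30 = 6:25 AM UTC on Jul 21.
Add 7 hours and 55 minutes flight time → 2:20 PM UTC.
Kiritimati is UTC+14:00, so local arrival = 2:20 PM + 14:00 = 4:20 AM on Jul 22.
Layover = 10:10 AM − 4:20 AM = 5 hours 50 minutes.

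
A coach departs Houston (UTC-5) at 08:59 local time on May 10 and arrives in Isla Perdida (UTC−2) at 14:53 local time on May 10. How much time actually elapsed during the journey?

Departure in UTC: 08:59 + 5:00 = 13:59 on May 10.
Arrival in UTC: 14:53 + 2:00 = 16:53 on May 10.
Elapsed = 16:53 − 13:59 = 2 hours 54 minutes.

2 hours 54 minutes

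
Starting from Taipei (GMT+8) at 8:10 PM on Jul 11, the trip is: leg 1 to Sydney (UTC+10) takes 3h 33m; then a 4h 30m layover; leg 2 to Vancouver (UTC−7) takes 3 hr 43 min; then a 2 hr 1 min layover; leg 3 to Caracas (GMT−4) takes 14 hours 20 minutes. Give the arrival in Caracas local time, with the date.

12:17 PM on July 12

Convert departure to UTC: 8:10 PM − 8:00 = 12:10 PM UTC on Jul 11.
Add 3 hours and 33 minutes leg 1 → 3:43 PM UTC.
Add 4 hours and 30 minutes layover in Sydney → 8:13 PM UTC.
Add 3 hours 43 minutes leg 2 → 11:56 PM UTC.
Add 2 hours and 1 minute layover in Vancouver → 1:57 AM UTC (Jul 12).
Add 14 hours 20 minutes leg 3 → 4:17 PM UTC.
Caracas is UTC−4:00, so local arrival = 4:17 PM − 4:00 = 12:17 PM on Jul 12.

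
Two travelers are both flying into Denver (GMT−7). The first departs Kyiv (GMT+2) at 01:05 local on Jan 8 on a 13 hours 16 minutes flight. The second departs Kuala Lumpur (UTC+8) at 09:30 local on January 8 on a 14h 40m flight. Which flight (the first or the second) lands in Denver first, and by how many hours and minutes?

Flight 1 in UTC: 01:05 − 2:00 = 23:05 on Jan 7.
+13 hours and 16 minutes → arrive 12:21 UTC on Jan 8.
Flight 2 in UTC: 09:30 − 8:00 = 01:30 on Jan 8.
+14 hours and 40 minutes → arrive 16:10 UTC on Jan 8.
Flight 1 lands earlier by 3 hours 49 minutes.

the first, by 3 hours 49 minutes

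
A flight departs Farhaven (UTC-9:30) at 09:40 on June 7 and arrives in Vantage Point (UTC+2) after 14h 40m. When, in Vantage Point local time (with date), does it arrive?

Vantage Point is 11:30 ahead of Farhaven.
After 14 hours and 40 minutes it is 00:20 (Jun 8) in Farhaven.
Shift by the zone difference: 00:20 + 11:30 = 11:50 on Jun 8 in Vantage Point.

11:50 on Jun 8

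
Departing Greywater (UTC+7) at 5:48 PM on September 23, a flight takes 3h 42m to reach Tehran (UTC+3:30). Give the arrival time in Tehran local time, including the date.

Convert departure to UTC: 5:48 PM − 7:00 = 10:48 AM UTC on Sep 23.
Add 3 hours 42 minutes travel time → 2:30 PM UTC.
Tehran is UTC+3:30, so local arrival = 2:30 PM + 3:30 = 6:00 PM on Sep 23.

6:00 PM on September 23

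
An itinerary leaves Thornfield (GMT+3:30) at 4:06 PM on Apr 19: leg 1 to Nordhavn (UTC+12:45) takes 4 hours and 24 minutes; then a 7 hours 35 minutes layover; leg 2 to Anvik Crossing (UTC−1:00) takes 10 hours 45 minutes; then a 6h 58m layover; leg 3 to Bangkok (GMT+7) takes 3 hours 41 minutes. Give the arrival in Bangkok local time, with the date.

4:59 AM on April 21

Convert departure to UTC: 4:06 PM − 3:30 = 12:36 PM UTC on Apr 19.
Add 4 hours and 24 minutes leg 1 → 5:00 PM UTC.
Add 7 hours and 35 minutes layover in Nordhavn → 12:35 AM UTC (Apr 20).
Add 10 hours and 45 minutes leg 2 → 11:20 AM UTC.
Add 6 hours and 58 minutes layover in Anvik Crossing → 6:18 PM UTC.
Add 3 hours and 41 minutes leg 3 → 9:59 PM UTC.
Bangkok is UTC+7:00, so local arrival = 9:59 PM + 7:00 = 4:59 AM on Apr 21.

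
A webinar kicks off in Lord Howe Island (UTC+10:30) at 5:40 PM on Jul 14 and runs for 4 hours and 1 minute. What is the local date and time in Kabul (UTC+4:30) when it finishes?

3:41 PM on Jul 14

Convert start to UTC: 5:40 PM − 10:30 = 7:10 AM UTC on Jul 14.
Add 4 hours and 1 minute duration → 11:11 AM UTC.
Kabul is UTC+4:30, so local end time = 11:11 AM + 4:30 = 3:41 PM on Jul 14.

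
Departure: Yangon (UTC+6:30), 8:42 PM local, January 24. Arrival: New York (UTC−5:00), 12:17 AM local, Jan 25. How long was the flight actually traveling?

15 hours 5 minutes

Departure in UTC: 8:42 PM − 6:30 = 2:12 PM on Jan 24.
Arrival in UTC: 12:17 AM + 5:00 = 5:17 AM on Jan 25.
Elapsed = 5:17 AM − 2:12 PM (+1 day) = 15 hours 5 minutes.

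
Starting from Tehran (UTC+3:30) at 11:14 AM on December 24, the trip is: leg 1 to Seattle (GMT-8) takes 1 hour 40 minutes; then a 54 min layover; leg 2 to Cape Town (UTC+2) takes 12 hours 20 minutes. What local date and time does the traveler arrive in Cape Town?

12:38 AM on Dec 25

Convert departure to UTC: 11:14 AM − 3:30 = 7:44 AM UTC on Dec 24.
Add 1 hour 40 minutes leg 1 → 9:24 AM UTC.
Add 54 minutes layover in Seattle → 10:18 AM UTC.
Add 12 hours and 20 minutes leg 2 → 10:38 PM UTC.
Cape Town is UTC+2:00, so local arrival = 10:38 PM + 2:00 = 12:38 AM on Dec 25.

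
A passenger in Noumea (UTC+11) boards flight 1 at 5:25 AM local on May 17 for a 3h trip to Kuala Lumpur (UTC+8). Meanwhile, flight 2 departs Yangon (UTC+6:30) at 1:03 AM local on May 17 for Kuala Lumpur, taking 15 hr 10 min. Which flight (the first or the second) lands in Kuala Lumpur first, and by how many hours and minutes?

Flight 1 in UTC: 5:25 AM − 11:00 = 6:25 PM on May 16.
+3 hours → arrive 9:25 PM UTC on May 16.
Flight 2 in UTC: 1:03 AM − 6:30 = 6:33 PM on May 16.
+15 hours and 10 minutes → arrive 9:43 AM UTC on May 17.
Flight 1 lands earlier by 12 hours 18 minutes.

the first, by 12 hours 18 minutes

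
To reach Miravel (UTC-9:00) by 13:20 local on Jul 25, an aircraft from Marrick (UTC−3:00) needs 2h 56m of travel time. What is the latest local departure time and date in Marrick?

16:24 on July 25

Target arrival in UTC: 13:20 + 9:00 = 22:20 on Jul 25.
Subtract 2 hours and 56 minutes → departure 19:24 UTC on Jul 25.
Marrick is UTC−3:00: 19:24 − 3:00 = 16:24 on Jul 25.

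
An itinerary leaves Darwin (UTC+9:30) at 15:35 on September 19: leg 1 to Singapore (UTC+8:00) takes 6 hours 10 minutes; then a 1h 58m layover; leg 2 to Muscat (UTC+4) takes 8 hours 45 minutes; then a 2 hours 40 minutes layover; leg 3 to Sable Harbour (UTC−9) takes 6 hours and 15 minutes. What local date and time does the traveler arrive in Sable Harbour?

22:53 on September 19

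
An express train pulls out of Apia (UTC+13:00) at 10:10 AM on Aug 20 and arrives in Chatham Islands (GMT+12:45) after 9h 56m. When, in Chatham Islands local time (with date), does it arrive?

7:51 PM on Aug 20

Convert departure to UTC: 10:10 AM − 13:00 = 9:10 PM UTC on Aug 19.
Add 9 hours and 56 minutes travel time → 7:06 AM UTC (Aug 20).
Chatham Islands is UTC+12:45, so local arrival = 7:06 AM + 12:45 = 7:51 PM on Aug 20.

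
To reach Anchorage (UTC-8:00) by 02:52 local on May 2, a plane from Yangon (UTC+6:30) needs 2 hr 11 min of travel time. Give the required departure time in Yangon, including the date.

Target arrival in UTC: 02:52 + 8:00 = 10:52 on May 2.
Subtract 2 hours and 11 minutes → departure 08:41 UTC on May 2.
Yangon is UTC+6:30: 08:41 + 6:30 = 15:11 on May 2.

15:11 on May 2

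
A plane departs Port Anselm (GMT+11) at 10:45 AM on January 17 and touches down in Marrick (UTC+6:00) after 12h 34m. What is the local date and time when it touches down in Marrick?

Convert departure to UTC: 10:45 AM − 11:00 = 11:45 PM UTC on Jan 16.
Add 12 hours and 34 minutes travel time → 12:19 PM UTC (Jan 17).
Marrick is UTC+6:00, so local arrival = 12:19 PM + 6:00 = 6:19 PM on Jan 17.

6:19 PM on January 17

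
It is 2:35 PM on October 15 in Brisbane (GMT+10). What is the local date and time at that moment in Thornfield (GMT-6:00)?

10:35 PM on October 14

In UTC: 2:35 PM − 10:00 = 4:35 AM on Oct 15.
Thornfield is UTC−6:00: 4:35 AM − 6:00 = 10:35 PM on Oct 14.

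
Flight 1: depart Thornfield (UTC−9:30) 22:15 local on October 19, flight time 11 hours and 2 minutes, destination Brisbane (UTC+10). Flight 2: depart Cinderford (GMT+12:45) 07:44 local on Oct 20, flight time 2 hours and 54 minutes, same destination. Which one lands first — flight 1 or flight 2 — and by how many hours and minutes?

the second, by 20 hours 54 minutes

Flight 1 in UTC: 22:15 + 9:30 = 07:45 on Oct 20.
+11 hours and 2 minutes → arrive 18:47 UTC on Oct 20.
Flight 2 in UTC: 07:44 − 12:45 = 18:59 on Oct 19.
+2 hours 54 minutes → arrive 21:53 UTC on Oct 19.
Flight 2 lands earlier by 20 hours 54 minutes.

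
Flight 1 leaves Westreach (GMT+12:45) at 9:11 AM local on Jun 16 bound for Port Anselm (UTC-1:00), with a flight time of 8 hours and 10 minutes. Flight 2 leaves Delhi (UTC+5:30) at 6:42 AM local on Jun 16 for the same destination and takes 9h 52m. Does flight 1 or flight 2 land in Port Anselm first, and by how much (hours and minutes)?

the first, by 6 hours 28 minutes

Flight 1 in UTC: 9:11 AM − 12:45 = 8:26 PM on Jun 15.
+8 hours and 10 minutes → arrive 4:36 AM UTC on Jun 16.
Flight 2 in UTC: 6:42 AM − 5:30 = 1:12 AM on Jun 16.
+9 hours 52 minutes → arrive 11:04 AM UTC on Jun 16.
Flight 1 lands earlier by 6 hours 28 minutes.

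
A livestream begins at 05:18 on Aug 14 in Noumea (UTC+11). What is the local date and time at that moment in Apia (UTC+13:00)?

In UTC: 05:18 − 11:00 = 18:18 on Aug 13.
Apia is UTC+13:00: 18:18 + 13:00 = 07:18 on Aug 14.

07:18 on Aug 14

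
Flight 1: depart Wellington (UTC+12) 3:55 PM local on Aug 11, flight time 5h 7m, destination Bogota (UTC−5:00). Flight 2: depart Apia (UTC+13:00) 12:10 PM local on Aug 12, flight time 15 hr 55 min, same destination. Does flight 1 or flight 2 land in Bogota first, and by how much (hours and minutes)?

Flight 1 in UTC: 3:55 PM − 12:00 = 3:55 AM on Aug 11.
+5 hours and 7 minutes → arrive 9:02 AM UTC on Aug 11.
Flight 2 in UTC: 12:10 PM − 13:00 = 11:10 PM on Aug 11.
+15 hours 55 minutes → arrive 3:05 PM UTC on Aug 12.
Flight 1 lands earlier by 30 hours 3 minutes.

the first, by 30 hours 3 minutes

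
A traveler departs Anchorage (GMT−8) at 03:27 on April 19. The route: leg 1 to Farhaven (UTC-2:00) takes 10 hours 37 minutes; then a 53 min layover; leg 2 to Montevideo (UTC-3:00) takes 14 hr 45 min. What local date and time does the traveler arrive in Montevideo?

10:42 on April 20

Convert departure to UTC: 03:27 + 8:00 = 11:27 UTC on Apr 19.
Add 10 hours and 37 minutes leg 1 → 22:04 UTC.
Add 53 minutes layover in Farhaven → 22:57 UTC.
Add 14 hours 45 minutes leg 2 → 13:42 UTC (Apr 20).
Montevideo is UTC−3:00, so local arrival = 13:42 − 3:00 = 10:42 on Apr 20.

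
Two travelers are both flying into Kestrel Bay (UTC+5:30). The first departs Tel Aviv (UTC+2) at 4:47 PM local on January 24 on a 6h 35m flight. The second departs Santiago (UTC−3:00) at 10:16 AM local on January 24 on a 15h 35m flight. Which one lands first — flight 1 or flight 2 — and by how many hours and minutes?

the first, by 7 hours 29 minutes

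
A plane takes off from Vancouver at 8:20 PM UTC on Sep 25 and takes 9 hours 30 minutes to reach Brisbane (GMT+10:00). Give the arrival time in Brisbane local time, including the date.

Departure is given in UTC: 8:20 PM on Sep 25.
Add 9 hours and 30 minutes → 5:50 AM UTC (Sep 26).
Brisbane is UTC+10:00: 5:50 AM + 10:00 = 3:50 PM on Sep 26.

3:50 PM on September 26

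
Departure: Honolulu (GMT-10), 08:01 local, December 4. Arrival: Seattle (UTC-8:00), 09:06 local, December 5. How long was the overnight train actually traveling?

Departure in UTC: 08:01 + 10:00 = 18:01 on Dec 4.
Arrival in UTC: 09:06 + 8:00 = 17:06 on Dec 5.
Elapsed = 17:06 − 18:01 (+1 day) = 23 hours 5 minutes.

23 hours 5 minutes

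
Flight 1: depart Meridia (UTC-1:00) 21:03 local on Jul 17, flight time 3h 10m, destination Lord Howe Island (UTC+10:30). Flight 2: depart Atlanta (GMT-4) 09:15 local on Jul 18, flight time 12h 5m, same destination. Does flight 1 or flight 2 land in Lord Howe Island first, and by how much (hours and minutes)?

the first, by 24 hours 7 minutes

Flight 1 in UTC: 21:03 + 1:00 = 22:03 on Jul 17.
+3 hours and 10 minutes → arrive 01:13 UTC on Jul 18.
Flight 2 in UTC: 09:15 + 4:00 = 13:15 on Jul 18.
+12 hours and 5 minutes → arrive 01:20 UTC on Jul 19.
Flight 1 lands earlier by 24 hours 7 minutes.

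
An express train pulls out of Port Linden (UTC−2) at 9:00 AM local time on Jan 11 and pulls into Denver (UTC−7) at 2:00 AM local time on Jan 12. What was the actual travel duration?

22 hours

Denver is 5:00 behind Port Linden.
Clock-face elapsed time (ignoring zones) is 17 hours.
Actual elapsed = 17 hours + 5:00 = 22 hours.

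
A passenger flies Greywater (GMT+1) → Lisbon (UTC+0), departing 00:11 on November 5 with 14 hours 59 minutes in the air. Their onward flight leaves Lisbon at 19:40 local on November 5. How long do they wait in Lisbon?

Convert departure to UTC: 00:11 − 1:00 = 23:11 UTC on Nov 4.
Add 14 hours and 59 minutes flight time → 14:10 UTC (Nov 5).
Lisbon is UTC+0, so local arrival is the same: 14:10 on Nov 5.
Layover = 19:40 − 14:10 = 5 hours 30 minutes.

5 hours 30 minutes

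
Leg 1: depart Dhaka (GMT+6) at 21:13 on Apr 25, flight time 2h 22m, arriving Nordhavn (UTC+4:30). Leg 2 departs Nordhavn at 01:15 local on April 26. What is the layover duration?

3 hours 10 minutes

Convert departure to UTC: 21:13 − 6:00 = 15:13 UTC on Apr 25.
Add 2 hours 22 minutes flight time → 17:35 UTC.
Nordhavn is UTC+4:30, so local arrival = 17:35 + 4:30 = 22:05 on Apr 25.
Layover = 01:15 − 22:05 (+1 day) = 3 hours 10 minutes.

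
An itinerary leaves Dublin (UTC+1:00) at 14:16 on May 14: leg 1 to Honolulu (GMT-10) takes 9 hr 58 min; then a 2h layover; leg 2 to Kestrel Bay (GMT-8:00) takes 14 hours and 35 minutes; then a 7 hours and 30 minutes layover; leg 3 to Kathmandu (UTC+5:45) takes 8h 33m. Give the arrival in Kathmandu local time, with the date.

Convert departure to UTC: 14:16 − 1:00 = 13:16 UTC on May 14.
Add 9 hours and 58 minutes leg 1 → 23:14 UTC.
Add 2 hours layover in Honolulu → 01:14 UTC (May 15).
Add 14 hours and 35 minutes leg 2 → 15:49 UTC.
Add 7 hours 30 minutes layover in Kestrel Bay → 23:19 UTC.
Add 8 hours 33 minutes leg 3 → 07:52 UTC (May 16).
Kathmandu is UTC+5:45, so local arrival = 07:52 + 5:45 = 13:37 on May 16.

13:37 on May 16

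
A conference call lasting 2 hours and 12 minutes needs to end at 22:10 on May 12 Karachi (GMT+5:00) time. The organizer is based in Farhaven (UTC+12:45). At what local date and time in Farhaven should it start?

03:43 on May 13

Target end time in UTC: 22:10 − 5:00 = 17:10 on May 12.
Subtract 2 hours 12 minutes → start 14:58 UTC on May 12.
Farhaven is UTC+12:45: 14:58 + 12:45 = 03:43 on May 13.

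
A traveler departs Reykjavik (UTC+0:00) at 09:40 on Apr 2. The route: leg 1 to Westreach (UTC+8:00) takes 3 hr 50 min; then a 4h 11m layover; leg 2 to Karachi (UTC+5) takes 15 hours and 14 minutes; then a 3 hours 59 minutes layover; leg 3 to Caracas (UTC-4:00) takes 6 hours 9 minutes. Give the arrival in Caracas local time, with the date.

Reykjavik is at UTC+0, so departure is already 09:40 UTC on Apr 2.
Add 3 hours 50 minutes leg 1 → 13:30 UTC.
Add 4 hours 11 minutes layover in Westreach → 17:41 UTC.
Add 15 hours and 14 minutes leg 2 → 08:55 UTC (Apr 3).
Add 3 hours and 59 minutes layover in Karachi → 12:54 UTC.
Add 6 hours and 9 minutes leg 3 → 19:03 UTC.
Caracas is UTC−4:00, so local arrival = 19:03 − 4:00 = 15:03 on Apr 3.

15:03 on April 3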